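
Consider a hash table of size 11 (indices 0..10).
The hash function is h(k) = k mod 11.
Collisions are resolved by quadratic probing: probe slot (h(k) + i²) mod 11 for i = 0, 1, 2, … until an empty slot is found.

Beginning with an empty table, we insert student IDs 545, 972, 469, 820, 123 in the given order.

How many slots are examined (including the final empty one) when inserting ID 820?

545: h=6 → slot 6
972: h=4 → slot 4
469: h=7 → slot 7
820: h=6, probe 6,7,10 → slot 10
123: h=2 → slot 2
Table: [., ., 123, ., 972, ., 545, 469, ., ., 820]

3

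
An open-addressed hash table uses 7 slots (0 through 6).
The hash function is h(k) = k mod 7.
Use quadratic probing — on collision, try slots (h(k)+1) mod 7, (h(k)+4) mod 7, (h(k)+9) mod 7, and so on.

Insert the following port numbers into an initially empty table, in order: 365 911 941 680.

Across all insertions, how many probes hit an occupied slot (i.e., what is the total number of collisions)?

365: h=1 -> slot 1
911: h=1, probe 1,2 -> slot 2
941: h=3 -> slot 3
680: h=1, probe 1,2,5 -> slot 5
Table: [., 365, 911, 941, ., 680, .]

3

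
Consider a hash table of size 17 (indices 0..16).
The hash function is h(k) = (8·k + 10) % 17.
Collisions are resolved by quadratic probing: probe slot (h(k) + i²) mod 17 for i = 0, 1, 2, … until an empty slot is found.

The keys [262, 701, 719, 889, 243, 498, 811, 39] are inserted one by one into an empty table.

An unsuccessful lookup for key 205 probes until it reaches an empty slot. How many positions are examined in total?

2

262: h=15 → slot 15
701: h=8 → slot 8
719: h=16 → slot 16
889: h=16, probe 16,0 → slot 0
243: h=16, probe 16,0,3 → slot 3
498: h=16, probe 16,0,3,8,15,7 → slot 7
811: h=4 → slot 4
39: h=16, probe 16,0,3,8,15,7,1 → slot 1
Table: [889, 39, ., 243, 811, ., ., 498, 701, ., ., ., ., ., ., 262, 719]
Lookup 205: h=1, probe 1,2 → slot 2 empty, not found.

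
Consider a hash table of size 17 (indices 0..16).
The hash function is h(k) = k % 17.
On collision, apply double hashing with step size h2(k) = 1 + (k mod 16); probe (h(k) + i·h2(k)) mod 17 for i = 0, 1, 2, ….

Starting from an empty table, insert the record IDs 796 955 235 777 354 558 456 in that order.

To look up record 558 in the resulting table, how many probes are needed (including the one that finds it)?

Insert 796: h=14, slot 14 empty => index 14.
Insert 955: h=3, slot 3 empty => index 3.
Insert 235: h=14, h2=12, slot 14 occupied => index 9.
Insert 777: h=12, slot 12 empty => index 12.
Insert 354: h=14, h2=3, slot 14 occupied => index 0.
Insert 558: h=14, h2=15, slots 14,12 occupied => index 10.
Insert 456: h=14, h2=9, slot 14 occupied => index 6.
Table: [354, -, -, 955, -, -, 456, -, -, 235, 558, -, 777, -, 796, -, -]
Lookup 558: h=14, h2=15, probe 14,12,10 → found at 10.

3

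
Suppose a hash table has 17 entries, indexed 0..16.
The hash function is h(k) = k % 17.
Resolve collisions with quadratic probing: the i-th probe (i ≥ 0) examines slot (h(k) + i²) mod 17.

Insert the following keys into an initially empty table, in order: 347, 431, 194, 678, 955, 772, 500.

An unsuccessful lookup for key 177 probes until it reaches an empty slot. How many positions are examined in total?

7

347: h=7 → slot 7
431: h=6 → slot 6
194: h=7, probe 7,8 → slot 8
678: h=15 → slot 15
955: h=3 → slot 3
772: h=7, probe 7,8,11 → slot 11
500: h=7, probe 7,8,11,16 → slot 16
Table: [—, —, —, 955, —, —, 431, 347, 194, —, —, 772, —, —, —, 678, 500]
Lookup 177: h=7, probe 7,8,11,16,6,15,9 → slot 9 empty, not found.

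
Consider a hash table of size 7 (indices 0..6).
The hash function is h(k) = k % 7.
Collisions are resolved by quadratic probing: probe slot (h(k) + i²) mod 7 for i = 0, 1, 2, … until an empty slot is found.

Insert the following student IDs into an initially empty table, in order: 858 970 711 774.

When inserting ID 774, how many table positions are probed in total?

Insert 858: h=4, slot 4 empty => index 4.
Insert 970: h=4, slot 4 occupied => index 5.
Insert 711: h=4, slots 4,5 occupied => index 1.
Insert 774: h=4, slots 4,5,1 occupied => index 6.
Table: [., 711, ., ., 858, 970, 774]

4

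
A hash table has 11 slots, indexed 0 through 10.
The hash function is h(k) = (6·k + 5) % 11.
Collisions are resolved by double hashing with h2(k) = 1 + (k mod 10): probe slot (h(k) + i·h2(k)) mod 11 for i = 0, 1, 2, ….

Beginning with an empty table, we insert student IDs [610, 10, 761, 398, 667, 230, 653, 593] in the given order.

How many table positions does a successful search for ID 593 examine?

6

Insert 610: h=2, slot 2 empty -> index 2.
Insert 10: h=10, slot 10 empty -> index 10.
Insert 761: h=6, slot 6 empty -> index 6.
Insert 398: h=6, h2=9, slot 6 occupied -> index 4.
Insert 667: h=3, slot 3 empty -> index 3.
Insert 230: h=10, h2=1, slot 10 occupied -> index 0.
Insert 653: h=7, slot 7 empty -> index 7.
Insert 593: h=10, h2=4, slots 10,3,7,0,4 occupied -> index 8.
Table: [230, -, 610, 667, 398, -, 761, 653, 593, -, 10]
Lookup 593: h=10, h2=4, probe 10,3,7,0,4,8 → found at 8.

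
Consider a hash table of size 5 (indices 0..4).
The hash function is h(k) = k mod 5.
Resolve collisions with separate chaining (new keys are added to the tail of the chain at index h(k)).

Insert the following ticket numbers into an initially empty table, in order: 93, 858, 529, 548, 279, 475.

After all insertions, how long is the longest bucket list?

Insert 93: h=3, bucket 3 empty → new chain.
Insert 858: h=3, bucket 3 nonempty → append to chain.
Insert 529: h=4, bucket 4 empty → new chain.
Insert 548: h=3, bucket 3 nonempty → append to chain.
Insert 279: h=4, bucket 4 nonempty → append to chain.
Insert 475: h=0, bucket 0 empty → new chain.
Final buckets:
0: 475
1: -
2: -
3: 93 -> 858 -> 548
4: 529 -> 279

3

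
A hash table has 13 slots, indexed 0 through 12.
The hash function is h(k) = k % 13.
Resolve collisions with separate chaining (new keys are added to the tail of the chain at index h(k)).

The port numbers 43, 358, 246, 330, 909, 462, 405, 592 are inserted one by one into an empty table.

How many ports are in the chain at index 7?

3

43 → bucket 4
358 → bucket 7
246 → bucket 12
330 → bucket 5
909 → bucket 12 (collision)
462 → bucket 7 (collision)
405 → bucket 2
592 → bucket 7 (collision)
Final buckets:
0: —
1: —
2: 405
3: —
4: 43
5: 330
6: —
7: 358 -> 462 -> 592
8: —
9: —
10: —
11: —
12: 246 -> 909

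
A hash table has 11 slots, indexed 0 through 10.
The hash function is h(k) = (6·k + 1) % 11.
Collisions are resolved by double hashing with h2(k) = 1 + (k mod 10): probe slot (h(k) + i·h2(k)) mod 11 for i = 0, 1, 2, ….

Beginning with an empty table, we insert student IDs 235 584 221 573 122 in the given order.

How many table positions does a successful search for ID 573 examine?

2

235 hashes to 3; slot 3 is free → place at 3.
584 hashes to 7; slot 7 is free → place at 7.
221 hashes to 7, h2=2; 7 taken → place at 9.
573 hashes to 7, h2=4; 7 taken → place at 0.
122 hashes to 7, h2=3; 7 taken → place at 10.
Table: [573, ∅, ∅, 235, ∅, ∅, ∅, 584, ∅, 221, 122]
Lookup 573: h=7, h2=4, probe 7,0 → found at 0.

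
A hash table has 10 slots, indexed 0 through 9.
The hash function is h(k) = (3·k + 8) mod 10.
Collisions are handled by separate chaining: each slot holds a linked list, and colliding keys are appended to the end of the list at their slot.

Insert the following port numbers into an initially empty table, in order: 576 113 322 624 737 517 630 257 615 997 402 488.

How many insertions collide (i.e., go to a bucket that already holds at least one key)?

Insert 576: h=6, bucket 6 empty -> new chain.
Insert 113: h=7, bucket 7 empty -> new chain.
Insert 322: h=4, bucket 4 empty -> new chain.
Insert 624: h=0, bucket 0 empty -> new chain.
Insert 737: h=9, bucket 9 empty -> new chain.
Insert 517: h=9, bucket 9 nonempty -> append to chain.
Insert 630: h=8, bucket 8 empty -> new chain.
Insert 257: h=9, bucket 9 nonempty -> append to chain.
Insert 615: h=3, bucket 3 empty -> new chain.
Insert 997: h=9, bucket 9 nonempty -> append to chain.
Insert 402: h=4, bucket 4 nonempty -> append to chain.
Insert 488: h=2, bucket 2 empty -> new chain.
Final buckets:
0: 624
1: _
2: 488
3: 615
4: 322 -> 402
5: _
6: 576
7: 113
8: 630
9: 737 -> 517 -> 257 -> 997

4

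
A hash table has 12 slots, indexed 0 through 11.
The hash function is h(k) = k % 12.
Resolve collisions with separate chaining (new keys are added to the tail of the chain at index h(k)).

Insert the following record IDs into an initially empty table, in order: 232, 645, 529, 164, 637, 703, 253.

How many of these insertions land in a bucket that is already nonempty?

2

232 -> bucket 4
645 -> bucket 9
529 -> bucket 1
164 -> bucket 8
637 -> bucket 1 (collision)
703 -> bucket 7
253 -> bucket 1 (collision)
Final buckets:
0: —
1: 529 -> 637 -> 253
2: —
3: —
4: 232
5: —
6: —
7: 703
8: 164
9: 645
10: —
11: —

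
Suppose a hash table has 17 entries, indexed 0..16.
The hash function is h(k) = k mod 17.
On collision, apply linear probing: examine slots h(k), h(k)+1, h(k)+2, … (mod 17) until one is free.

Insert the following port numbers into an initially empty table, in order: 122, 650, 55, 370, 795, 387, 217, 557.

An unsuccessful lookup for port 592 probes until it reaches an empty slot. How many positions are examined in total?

5

Insert 122: h=3, slot 3 empty → index 3.
Insert 650: h=4, slot 4 empty → index 4.
Insert 55: h=4, slot 4 occupied → index 5.
Insert 370: h=13, slot 13 empty → index 13.
Insert 795: h=13, slot 13 occupied → index 14.
Insert 387: h=13, slots 13,14 occupied → index 15.
Insert 217: h=13, slots 13,14,15 occupied → index 16.
Insert 557: h=13, slots 13,14,15,16 occupied → index 0.
Table: [557, ., ., 122, 650, 55, ., ., ., ., ., ., ., 370, 795, 387, 217]
Lookup 592: h=14, probe 14,15,16,0,1 → slot 1 empty, not found.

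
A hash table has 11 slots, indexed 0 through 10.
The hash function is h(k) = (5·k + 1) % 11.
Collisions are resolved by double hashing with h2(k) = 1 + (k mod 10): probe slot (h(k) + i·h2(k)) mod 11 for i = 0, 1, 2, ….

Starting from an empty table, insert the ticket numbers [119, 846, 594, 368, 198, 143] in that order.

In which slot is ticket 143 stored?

5

119: h=2 => slot 2
846: h=7 => slot 7
594: h=1 => slot 1
368: h=4 => slot 4
198: h=1, h2=9, probe 1,10 => slot 10
143: h=1, h2=4, probe 1,5 => slot 5
Table: [_, 594, 119, _, 368, 143, _, 846, _, _, 198]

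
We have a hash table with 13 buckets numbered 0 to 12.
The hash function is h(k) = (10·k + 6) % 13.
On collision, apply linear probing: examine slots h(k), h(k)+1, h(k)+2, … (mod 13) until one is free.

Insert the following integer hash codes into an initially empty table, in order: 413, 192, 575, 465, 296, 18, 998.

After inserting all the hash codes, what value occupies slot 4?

465

413 hashes to 2; slot 2 is free -> place at 2.
192 hashes to 2; 2 taken -> place at 3.
575 hashes to 10; slot 10 is free -> place at 10.
465 hashes to 2; 2,3 taken -> place at 4.
296 hashes to 2; 2,3,4 taken -> place at 5.
18 hashes to 4; 4,5 taken -> place at 6.
998 hashes to 2; 2,3,4,5,6 taken -> place at 7.
Table: [—, —, 413, 192, 465, 296, 18, 998, —, —, 575, —, —]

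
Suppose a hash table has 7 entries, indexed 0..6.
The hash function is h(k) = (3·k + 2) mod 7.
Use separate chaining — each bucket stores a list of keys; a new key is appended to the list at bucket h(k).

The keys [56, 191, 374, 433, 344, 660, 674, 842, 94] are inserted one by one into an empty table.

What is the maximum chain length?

56 -> bucket 2
191 -> bucket 1
374 -> bucket 4
433 -> bucket 6
344 -> bucket 5
660 -> bucket 1 (collision)
674 -> bucket 1 (collision)
842 -> bucket 1 (collision)
94 -> bucket 4 (collision)
Final buckets:
0: .
1: 191 -> 660 -> 674 -> 842
2: 56
3: .
4: 374 -> 94
5: 344
6: 433

4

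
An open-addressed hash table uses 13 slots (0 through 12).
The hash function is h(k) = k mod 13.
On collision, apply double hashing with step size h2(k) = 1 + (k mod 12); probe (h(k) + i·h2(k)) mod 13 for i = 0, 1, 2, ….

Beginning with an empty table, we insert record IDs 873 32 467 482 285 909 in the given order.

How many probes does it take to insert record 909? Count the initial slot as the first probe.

873 hashes to 2; slot 2 is free => place at 2.
32 hashes to 6; slot 6 is free => place at 6.
467 hashes to 12; slot 12 is free => place at 12.
482 hashes to 1; slot 1 is free => place at 1.
285 hashes to 12, h2=10; 12 taken => place at 9.
909 hashes to 12, h2=10; 12,9,6 taken => place at 3.
Table: [—, 482, 873, 909, —, —, 32, —, —, 285, —, —, 467]

4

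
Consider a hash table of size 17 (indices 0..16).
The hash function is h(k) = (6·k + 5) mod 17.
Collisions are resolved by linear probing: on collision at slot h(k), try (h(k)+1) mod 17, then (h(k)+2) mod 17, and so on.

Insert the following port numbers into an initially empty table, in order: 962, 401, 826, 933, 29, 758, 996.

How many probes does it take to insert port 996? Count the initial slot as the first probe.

5

962: h=14 → slot 14
401: h=14, probe 14,15 → slot 15
826: h=14, probe 14,15,16 → slot 16
933: h=10 → slot 10
29: h=9 → slot 9
758: h=14, probe 14,15,16,0 → slot 0
996: h=14, probe 14,15,16,0,1 → slot 1
Table: [758, 996, -, -, -, -, -, -, -, 29, 933, -, -, -, 962, 401, 826]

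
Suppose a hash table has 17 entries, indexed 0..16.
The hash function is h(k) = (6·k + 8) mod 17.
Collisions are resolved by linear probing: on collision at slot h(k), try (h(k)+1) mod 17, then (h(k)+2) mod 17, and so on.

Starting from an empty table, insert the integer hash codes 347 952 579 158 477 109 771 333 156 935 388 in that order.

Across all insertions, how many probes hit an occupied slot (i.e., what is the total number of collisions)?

6

Insert 347: h=16, slot 16 empty => index 16.
Insert 952: h=8, slot 8 empty => index 8.
Insert 579: h=14, slot 14 empty => index 14.
Insert 158: h=4, slot 4 empty => index 4.
Insert 477: h=14, slot 14 occupied => index 15.
Insert 109: h=16, slot 16 occupied => index 0.
Insert 771: h=10, slot 10 empty => index 10.
Insert 333: h=0, slot 0 occupied => index 1.
Insert 156: h=9, slot 9 empty => index 9.
Insert 935: h=8, slots 8,9,10 occupied => index 11.
Insert 388: h=7, slot 7 empty => index 7.
Table: [109, 333, —, —, 158, —, —, 388, 952, 156, 771, 935, —, —, 579, 477, 347]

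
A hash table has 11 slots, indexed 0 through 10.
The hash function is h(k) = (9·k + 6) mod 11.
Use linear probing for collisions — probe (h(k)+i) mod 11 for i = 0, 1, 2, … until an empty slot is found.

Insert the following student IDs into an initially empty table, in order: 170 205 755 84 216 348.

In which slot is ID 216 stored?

170 hashes to 7; slot 7 is free => place at 7.
205 hashes to 3; slot 3 is free => place at 3.
755 hashes to 3; 3 taken => place at 4.
84 hashes to 3; 3,4 taken => place at 5.
216 hashes to 3; 3,4,5 taken => place at 6.
348 hashes to 3; 3,4,5,6,7 taken => place at 8.
Table: [-, -, -, 205, 755, 84, 216, 170, 348, -, -]

6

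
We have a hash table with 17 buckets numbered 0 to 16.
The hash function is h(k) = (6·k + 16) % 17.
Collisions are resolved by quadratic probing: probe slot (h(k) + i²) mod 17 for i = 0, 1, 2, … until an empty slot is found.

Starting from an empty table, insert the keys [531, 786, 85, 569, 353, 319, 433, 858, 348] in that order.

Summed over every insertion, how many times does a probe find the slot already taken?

Insert 531: h=6, slot 6 empty => index 6.
Insert 786: h=6, slot 6 occupied => index 7.
Insert 85: h=16, slot 16 empty => index 16.
Insert 569: h=13, slot 13 empty => index 13.
Insert 353: h=9, slot 9 empty => index 9.
Insert 319: h=9, slot 9 occupied => index 10.
Insert 433: h=13, slot 13 occupied => index 14.
Insert 858: h=13, slots 13,14 occupied => index 0.
Insert 348: h=13, slots 13,14,0 occupied => index 5.
Table: [858, ., ., ., ., 348, 531, 786, ., 353, 319, ., ., 569, 433, ., 85]

8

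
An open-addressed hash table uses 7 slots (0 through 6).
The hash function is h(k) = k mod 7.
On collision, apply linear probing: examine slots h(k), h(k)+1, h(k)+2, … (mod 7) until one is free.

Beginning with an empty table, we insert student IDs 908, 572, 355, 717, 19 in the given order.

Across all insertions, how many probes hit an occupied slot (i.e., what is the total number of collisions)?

6

Insert 908: h=5, slot 5 empty → index 5.
Insert 572: h=5, slot 5 occupied → index 6.
Insert 355: h=5, slots 5,6 occupied → index 0.
Insert 717: h=3, slot 3 empty → index 3.
Insert 19: h=5, slots 5,6,0 occupied → index 1.
Table: [355, 19, —, 717, —, 908, 572]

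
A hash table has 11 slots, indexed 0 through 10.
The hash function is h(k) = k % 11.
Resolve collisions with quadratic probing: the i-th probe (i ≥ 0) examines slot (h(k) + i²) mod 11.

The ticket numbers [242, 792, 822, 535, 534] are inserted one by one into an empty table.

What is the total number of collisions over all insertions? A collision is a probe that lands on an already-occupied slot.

242 hashes to 0; slot 0 is free → place at 0.
792 hashes to 0; 0 taken → place at 1.
822 hashes to 8; slot 8 is free → place at 8.
535 hashes to 7; slot 7 is free → place at 7.
534 hashes to 6; slot 6 is free → place at 6.
Table: [242, 792, —, —, —, —, 534, 535, 822, —, —]

1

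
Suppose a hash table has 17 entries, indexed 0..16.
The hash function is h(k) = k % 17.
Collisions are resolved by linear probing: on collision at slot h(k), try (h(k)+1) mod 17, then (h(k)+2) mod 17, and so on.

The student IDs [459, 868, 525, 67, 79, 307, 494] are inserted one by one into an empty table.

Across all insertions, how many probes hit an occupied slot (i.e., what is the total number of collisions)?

Insert 459: h=0, slot 0 empty -> index 0.
Insert 868: h=1, slot 1 empty -> index 1.
Insert 525: h=15, slot 15 empty -> index 15.
Insert 67: h=16, slot 16 empty -> index 16.
Insert 79: h=11, slot 11 empty -> index 11.
Insert 307: h=1, slot 1 occupied -> index 2.
Insert 494: h=1, slots 1,2 occupied -> index 3.
Table: [459, 868, 307, 494, _, _, _, _, _, _, _, 79, _, _, _, 525, 67]

3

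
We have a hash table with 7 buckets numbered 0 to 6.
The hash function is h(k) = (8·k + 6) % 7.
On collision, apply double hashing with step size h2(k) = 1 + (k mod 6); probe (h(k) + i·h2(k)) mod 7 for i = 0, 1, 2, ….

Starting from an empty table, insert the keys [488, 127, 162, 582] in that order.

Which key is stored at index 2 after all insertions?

582

488 hashes to 4; slot 4 is free → place at 4.
127 hashes to 0; slot 0 is free → place at 0.
162 hashes to 0, h2=1; 0 taken → place at 1.
582 hashes to 0, h2=1; 0,1 taken → place at 2.
Table: [127, 162, 582, ., 488, ., .]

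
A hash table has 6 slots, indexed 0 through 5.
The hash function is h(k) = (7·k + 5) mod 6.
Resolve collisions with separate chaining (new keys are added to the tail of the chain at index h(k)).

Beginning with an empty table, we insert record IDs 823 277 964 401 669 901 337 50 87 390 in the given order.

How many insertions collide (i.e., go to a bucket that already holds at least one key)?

Insert 823: h=0, bucket 0 empty -> new chain.
Insert 277: h=0, bucket 0 nonempty -> append to chain.
Insert 964: h=3, bucket 3 empty -> new chain.
Insert 401: h=4, bucket 4 empty -> new chain.
Insert 669: h=2, bucket 2 empty -> new chain.
Insert 901: h=0, bucket 0 nonempty -> append to chain.
Insert 337: h=0, bucket 0 nonempty -> append to chain.
Insert 50: h=1, bucket 1 empty -> new chain.
Insert 87: h=2, bucket 2 nonempty -> append to chain.
Insert 390: h=5, bucket 5 empty -> new chain.
Final buckets:
0: 823 -> 277 -> 901 -> 337
1: 50
2: 669 -> 87
3: 964
4: 401
5: 390

4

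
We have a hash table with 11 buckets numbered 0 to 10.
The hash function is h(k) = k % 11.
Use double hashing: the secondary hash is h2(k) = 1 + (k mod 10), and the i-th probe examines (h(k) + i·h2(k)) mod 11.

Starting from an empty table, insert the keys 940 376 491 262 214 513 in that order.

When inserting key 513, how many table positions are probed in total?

940 hashes to 5; slot 5 is free -> place at 5.
376 hashes to 2; slot 2 is free -> place at 2.
491 hashes to 7; slot 7 is free -> place at 7.
262 hashes to 9; slot 9 is free -> place at 9.
214 hashes to 5, h2=5; 5 taken -> place at 10.
513 hashes to 7, h2=4; 7 taken -> place at 0.
Table: [513, ∅, 376, ∅, ∅, 940, ∅, 491, ∅, 262, 214]

2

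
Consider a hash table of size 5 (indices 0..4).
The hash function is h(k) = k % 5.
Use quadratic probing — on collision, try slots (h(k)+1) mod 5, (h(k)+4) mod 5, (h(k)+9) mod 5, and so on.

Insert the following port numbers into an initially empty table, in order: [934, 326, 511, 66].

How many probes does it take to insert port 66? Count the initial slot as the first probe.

3

Insert 934: h=4, slot 4 empty → index 4.
Insert 326: h=1, slot 1 empty → index 1.
Insert 511: h=1, slot 1 occupied → index 2.
Insert 66: h=1, slots 1,2 occupied → index 0.
Table: [66, 326, 511, _, 934]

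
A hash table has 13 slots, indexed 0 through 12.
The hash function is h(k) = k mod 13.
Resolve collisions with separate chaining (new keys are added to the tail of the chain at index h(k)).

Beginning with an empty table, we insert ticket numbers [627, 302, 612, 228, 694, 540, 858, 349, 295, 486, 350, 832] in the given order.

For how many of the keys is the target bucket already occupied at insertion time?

4

Insert 627: h=3, bucket 3 empty -> new chain.
Insert 302: h=3, bucket 3 nonempty -> append to chain.
Insert 612: h=1, bucket 1 empty -> new chain.
Insert 228: h=7, bucket 7 empty -> new chain.
Insert 694: h=5, bucket 5 empty -> new chain.
Insert 540: h=7, bucket 7 nonempty -> append to chain.
Insert 858: h=0, bucket 0 empty -> new chain.
Insert 349: h=11, bucket 11 empty -> new chain.
Insert 295: h=9, bucket 9 empty -> new chain.
Insert 486: h=5, bucket 5 nonempty -> append to chain.
Insert 350: h=12, bucket 12 empty -> new chain.
Insert 832: h=0, bucket 0 nonempty -> append to chain.
Final buckets:
0: 858 -> 832
1: 612
2: —
3: 627 -> 302
4: —
5: 694 -> 486
6: —
7: 228 -> 540
8: —
9: 295
10: —
11: 349
12: 350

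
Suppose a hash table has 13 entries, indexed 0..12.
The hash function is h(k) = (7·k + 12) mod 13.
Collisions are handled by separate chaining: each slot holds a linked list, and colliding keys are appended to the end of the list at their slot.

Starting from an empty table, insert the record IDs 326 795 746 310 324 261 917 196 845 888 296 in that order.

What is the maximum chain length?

Insert 326: h=6, bucket 6 empty -> new chain.
Insert 795: h=0, bucket 0 empty -> new chain.
Insert 746: h=8, bucket 8 empty -> new chain.
Insert 310: h=11, bucket 11 empty -> new chain.
Insert 324: h=5, bucket 5 empty -> new chain.
Insert 261: h=6, bucket 6 nonempty -> append to chain.
Insert 917: h=9, bucket 9 empty -> new chain.
Insert 196: h=6, bucket 6 nonempty -> append to chain.
Insert 845: h=12, bucket 12 empty -> new chain.
Insert 888: h=1, bucket 1 empty -> new chain.
Insert 296: h=4, bucket 4 empty -> new chain.
Final buckets:
0: 795
1: 888
2: .
3: .
4: 296
5: 324
6: 326 -> 261 -> 196
7: .
8: 746
9: 917
10: .
11: 310
12: 845

3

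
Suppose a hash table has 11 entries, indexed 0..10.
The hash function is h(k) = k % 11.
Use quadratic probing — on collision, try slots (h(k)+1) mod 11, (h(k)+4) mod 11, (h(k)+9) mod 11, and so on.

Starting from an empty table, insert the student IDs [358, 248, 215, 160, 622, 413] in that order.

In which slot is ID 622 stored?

0

358 hashes to 6; slot 6 is free -> place at 6.
248 hashes to 6; 6 taken -> place at 7.
215 hashes to 6; 6,7 taken -> place at 10.
160 hashes to 6; 6,7,10 taken -> place at 4.
622 hashes to 6; 6,7,10,4 taken -> place at 0.
413 hashes to 6; 6,7,10,4,0 taken -> place at 9.
Table: [622, ∅, ∅, ∅, 160, ∅, 358, 248, ∅, 413, 215]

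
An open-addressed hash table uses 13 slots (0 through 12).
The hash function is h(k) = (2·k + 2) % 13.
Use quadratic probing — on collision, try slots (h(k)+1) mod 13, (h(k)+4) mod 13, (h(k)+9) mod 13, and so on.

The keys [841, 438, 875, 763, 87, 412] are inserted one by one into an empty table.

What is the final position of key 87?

841 hashes to 7; slot 7 is free -> place at 7.
438 hashes to 7; 7 taken -> place at 8.
875 hashes to 10; slot 10 is free -> place at 10.
763 hashes to 7; 7,8 taken -> place at 11.
87 hashes to 7; 7,8,11 taken -> place at 3.
412 hashes to 7; 7,8,11,3,10 taken -> place at 6.
Table: [., ., ., 87, ., ., 412, 841, 438, ., 875, 763, .]

3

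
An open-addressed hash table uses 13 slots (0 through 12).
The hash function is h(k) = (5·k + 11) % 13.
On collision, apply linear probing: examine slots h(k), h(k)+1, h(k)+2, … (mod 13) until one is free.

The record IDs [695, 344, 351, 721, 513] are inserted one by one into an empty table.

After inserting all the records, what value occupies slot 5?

695: h=2 -> slot 2
344: h=2, probe 2,3 -> slot 3
351: h=11 -> slot 11
721: h=2, probe 2,3,4 -> slot 4
513: h=2, probe 2,3,4,5 -> slot 5
Table: [-, -, 695, 344, 721, 513, -, -, -, -, -, 351, -]

513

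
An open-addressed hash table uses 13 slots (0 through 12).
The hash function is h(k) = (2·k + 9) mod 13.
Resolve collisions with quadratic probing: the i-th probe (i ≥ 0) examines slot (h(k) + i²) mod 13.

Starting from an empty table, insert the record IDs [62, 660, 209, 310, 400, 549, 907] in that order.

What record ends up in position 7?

62: h=3 → slot 3
660: h=3, probe 3,4 → slot 4
209: h=11 → slot 11
310: h=5 → slot 5
400: h=3, probe 3,4,7 → slot 7
549: h=2 → slot 2
907: h=3, probe 3,4,7,12 → slot 12
Table: [-, -, 549, 62, 660, 310, -, 400, -, -, -, 209, 907]

400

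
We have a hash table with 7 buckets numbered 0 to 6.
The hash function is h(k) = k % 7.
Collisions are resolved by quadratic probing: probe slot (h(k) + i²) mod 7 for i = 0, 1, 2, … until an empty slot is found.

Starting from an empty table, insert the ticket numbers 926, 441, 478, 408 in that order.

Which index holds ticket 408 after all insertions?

926 hashes to 2; slot 2 is free -> place at 2.
441 hashes to 0; slot 0 is free -> place at 0.
478 hashes to 2; 2 taken -> place at 3.
408 hashes to 2; 2,3 taken -> place at 6.
Table: [441, ∅, 926, 478, ∅, ∅, 408]

6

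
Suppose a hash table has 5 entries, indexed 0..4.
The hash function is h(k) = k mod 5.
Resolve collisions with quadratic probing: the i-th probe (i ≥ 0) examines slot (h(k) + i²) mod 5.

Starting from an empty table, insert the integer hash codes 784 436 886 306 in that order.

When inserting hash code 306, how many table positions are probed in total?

784 hashes to 4; slot 4 is free → place at 4.
436 hashes to 1; slot 1 is free → place at 1.
886 hashes to 1; 1 taken → place at 2.
306 hashes to 1; 1,2 taken → place at 0.
Table: [306, 436, 886, —, 784]

3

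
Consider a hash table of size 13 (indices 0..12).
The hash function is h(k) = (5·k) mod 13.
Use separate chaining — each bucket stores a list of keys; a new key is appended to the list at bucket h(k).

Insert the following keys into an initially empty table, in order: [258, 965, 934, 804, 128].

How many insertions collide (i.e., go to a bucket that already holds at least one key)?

3

Insert 258: h=3, bucket 3 empty -> new chain.
Insert 965: h=2, bucket 2 empty -> new chain.
Insert 934: h=3, bucket 3 nonempty -> append to chain.
Insert 804: h=3, bucket 3 nonempty -> append to chain.
Insert 128: h=3, bucket 3 nonempty -> append to chain.
Final buckets:
0: —
1: —
2: 965
3: 258 -> 934 -> 804 -> 128
4: —
5: —
6: —
7: —
8: —
9: —
10: —
11: —
12: —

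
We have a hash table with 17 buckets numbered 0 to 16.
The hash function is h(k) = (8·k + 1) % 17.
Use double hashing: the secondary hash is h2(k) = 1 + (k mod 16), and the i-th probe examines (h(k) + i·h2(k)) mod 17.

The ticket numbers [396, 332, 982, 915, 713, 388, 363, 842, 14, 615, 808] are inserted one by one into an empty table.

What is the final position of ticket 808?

396: h=7 => slot 7
332: h=5 => slot 5
982: h=3 => slot 3
915: h=11 => slot 11
713: h=10 => slot 10
388: h=11, h2=5, probe 11,16 => slot 16
363: h=15 => slot 15
842: h=5, h2=11, probe 5,16,10,4 => slot 4
14: h=11, h2=15, probe 11,9 => slot 9
615: h=8 => slot 8
808: h=5, h2=9, probe 5,14 => slot 14
Table: [_, _, _, 982, 842, 332, _, 396, 615, 14, 713, 915, _, _, 808, 363, 388]

14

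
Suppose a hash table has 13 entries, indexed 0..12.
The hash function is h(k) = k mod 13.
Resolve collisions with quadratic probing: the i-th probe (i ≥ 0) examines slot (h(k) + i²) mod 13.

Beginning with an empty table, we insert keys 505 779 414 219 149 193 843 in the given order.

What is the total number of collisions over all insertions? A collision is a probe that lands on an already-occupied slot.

505: h=11 => slot 11
779: h=12 => slot 12
414: h=11, probe 11,12,2 => slot 2
219: h=11, probe 11,12,2,7 => slot 7
149: h=6 => slot 6
193: h=11, probe 11,12,2,7,1 => slot 1
843: h=11, probe 11,12,2,7,1,10 => slot 10
Table: [-, 193, 414, -, -, -, 149, 219, -, -, 843, 505, 779]

14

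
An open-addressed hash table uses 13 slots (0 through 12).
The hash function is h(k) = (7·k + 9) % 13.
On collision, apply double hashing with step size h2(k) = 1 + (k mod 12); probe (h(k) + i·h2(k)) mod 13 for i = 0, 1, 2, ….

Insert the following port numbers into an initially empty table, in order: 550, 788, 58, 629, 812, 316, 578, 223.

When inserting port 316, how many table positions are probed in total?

550 hashes to 11; slot 11 is free => place at 11.
788 hashes to 0; slot 0 is free => place at 0.
58 hashes to 12; slot 12 is free => place at 12.
629 hashes to 5; slot 5 is free => place at 5.
812 hashes to 12, h2=9; 12 taken => place at 8.
316 hashes to 11, h2=5; 11 taken => place at 3.
578 hashes to 12, h2=3; 12 taken => place at 2.
223 hashes to 10; slot 10 is free => place at 10.
Table: [788, —, 578, 316, —, 629, —, —, 812, —, 223, 550, 58]

2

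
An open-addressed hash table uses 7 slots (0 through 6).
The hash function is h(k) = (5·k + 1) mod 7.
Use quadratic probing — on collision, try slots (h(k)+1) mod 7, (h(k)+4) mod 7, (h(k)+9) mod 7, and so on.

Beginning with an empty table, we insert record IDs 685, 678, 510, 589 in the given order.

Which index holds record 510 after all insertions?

685: h=3 → slot 3
678: h=3, probe 3,4 → slot 4
510: h=3, probe 3,4,0 → slot 0
589: h=6 → slot 6
Table: [510, -, -, 685, 678, -, 589]

0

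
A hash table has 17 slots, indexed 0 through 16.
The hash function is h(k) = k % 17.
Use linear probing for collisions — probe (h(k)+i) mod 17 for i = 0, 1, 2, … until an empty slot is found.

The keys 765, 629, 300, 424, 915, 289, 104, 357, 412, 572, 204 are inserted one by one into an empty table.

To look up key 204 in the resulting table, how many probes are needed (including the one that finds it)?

Insert 765: h=0, slot 0 empty => index 0.
Insert 629: h=0, slot 0 occupied => index 1.
Insert 300: h=11, slot 11 empty => index 11.
Insert 424: h=16, slot 16 empty => index 16.
Insert 915: h=14, slot 14 empty => index 14.
Insert 289: h=0, slots 0,1 occupied => index 2.
Insert 104: h=2, slot 2 occupied => index 3.
Insert 357: h=0, slots 0,1,2,3 occupied => index 4.
Insert 412: h=4, slot 4 occupied => index 5.
Insert 572: h=11, slot 11 occupied => index 12.
Insert 204: h=0, slots 0,1,2,3,4,5 occupied => index 6.
Table: [765, 629, 289, 104, 357, 412, 204, _, _, _, _, 300, 572, _, 915, _, 424]
Lookup 204: h=0, probe 0,1,2,3,4,5,6 → found at 6.

7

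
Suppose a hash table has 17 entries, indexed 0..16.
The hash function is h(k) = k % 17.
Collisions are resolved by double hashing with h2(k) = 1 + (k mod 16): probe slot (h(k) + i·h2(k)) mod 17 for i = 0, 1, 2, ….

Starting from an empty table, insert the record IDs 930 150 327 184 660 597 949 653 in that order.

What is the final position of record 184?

6

930 hashes to 12; slot 12 is free -> place at 12.
150 hashes to 14; slot 14 is free -> place at 14.
327 hashes to 4; slot 4 is free -> place at 4.
184 hashes to 14, h2=9; 14 taken -> place at 6.
660 hashes to 14, h2=5; 14 taken -> place at 2.
597 hashes to 2, h2=6; 2 taken -> place at 8.
949 hashes to 14, h2=6; 14 taken -> place at 3.
653 hashes to 7; slot 7 is free -> place at 7.
Table: [-, -, 660, 949, 327, -, 184, 653, 597, -, -, -, 930, -, 150, -, -]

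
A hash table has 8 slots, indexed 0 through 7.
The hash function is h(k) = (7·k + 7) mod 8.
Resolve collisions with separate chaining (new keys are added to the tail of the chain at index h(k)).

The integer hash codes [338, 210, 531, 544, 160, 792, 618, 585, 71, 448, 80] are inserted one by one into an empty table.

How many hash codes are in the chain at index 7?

5

338 → bucket 5
210 → bucket 5 (collision)
531 → bucket 4
544 → bucket 7
160 → bucket 7 (collision)
792 → bucket 7 (collision)
618 → bucket 5 (collision)
585 → bucket 6
71 → bucket 0
448 → bucket 7 (collision)
80 → bucket 7 (collision)
Final buckets:
0: 71
1: —
2: —
3: —
4: 531
5: 338 -> 210 -> 618
6: 585
7: 544 -> 160 -> 792 -> 448 -> 80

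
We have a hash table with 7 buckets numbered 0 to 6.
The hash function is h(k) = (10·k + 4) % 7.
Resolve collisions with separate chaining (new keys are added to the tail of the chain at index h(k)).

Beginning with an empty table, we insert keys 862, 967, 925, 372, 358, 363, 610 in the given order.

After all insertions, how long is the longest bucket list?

Insert 862: h=0, bucket 0 empty → new chain.
Insert 967: h=0, bucket 0 nonempty → append to chain.
Insert 925: h=0, bucket 0 nonempty → append to chain.
Insert 372: h=0, bucket 0 nonempty → append to chain.
Insert 358: h=0, bucket 0 nonempty → append to chain.
Insert 363: h=1, bucket 1 empty → new chain.
Insert 610: h=0, bucket 0 nonempty → append to chain.
Final buckets:
0: 862 -> 967 -> 925 -> 372 -> 358 -> 610
1: 363
2: —
3: —
4: —
5: —
6: —

6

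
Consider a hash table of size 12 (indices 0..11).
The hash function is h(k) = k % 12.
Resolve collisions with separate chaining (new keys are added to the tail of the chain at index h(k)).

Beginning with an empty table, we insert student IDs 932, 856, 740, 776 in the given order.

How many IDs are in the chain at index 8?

Insert 932: h=8, bucket 8 empty → new chain.
Insert 856: h=4, bucket 4 empty → new chain.
Insert 740: h=8, bucket 8 nonempty → append to chain.
Insert 776: h=8, bucket 8 nonempty → append to chain.
Final buckets:
0: —
1: —
2: —
3: —
4: 856
5: —
6: —
7: —
8: 932 -> 740 -> 776
9: —
10: —
11: —

3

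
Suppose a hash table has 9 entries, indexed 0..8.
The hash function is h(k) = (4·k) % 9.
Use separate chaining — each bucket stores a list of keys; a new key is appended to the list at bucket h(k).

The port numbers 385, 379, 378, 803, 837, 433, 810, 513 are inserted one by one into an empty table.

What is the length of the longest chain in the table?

Insert 385: h=1, bucket 1 empty -> new chain.
Insert 379: h=4, bucket 4 empty -> new chain.
Insert 378: h=0, bucket 0 empty -> new chain.
Insert 803: h=8, bucket 8 empty -> new chain.
Insert 837: h=0, bucket 0 nonempty -> append to chain.
Insert 433: h=4, bucket 4 nonempty -> append to chain.
Insert 810: h=0, bucket 0 nonempty -> append to chain.
Insert 513: h=0, bucket 0 nonempty -> append to chain.
Final buckets:
0: 378 -> 837 -> 810 -> 513
1: 385
2: —
3: —
4: 379 -> 433
5: —
6: —
7: —
8: 803

4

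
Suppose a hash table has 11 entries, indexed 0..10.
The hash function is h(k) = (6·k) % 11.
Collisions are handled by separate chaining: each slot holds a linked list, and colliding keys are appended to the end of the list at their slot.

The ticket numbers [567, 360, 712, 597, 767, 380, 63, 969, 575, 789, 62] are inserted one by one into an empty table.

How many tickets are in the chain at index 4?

567 -> bucket 3
360 -> bucket 4
712 -> bucket 4 (collision)
597 -> bucket 7
767 -> bucket 4 (collision)
380 -> bucket 3 (collision)
63 -> bucket 4 (collision)
969 -> bucket 6
575 -> bucket 7 (collision)
789 -> bucket 4 (collision)
62 -> bucket 9
Final buckets:
0: -
1: -
2: -
3: 567 -> 380
4: 360 -> 712 -> 767 -> 63 -> 789
5: -
6: 969
7: 597 -> 575
8: -
9: 62
10: -

5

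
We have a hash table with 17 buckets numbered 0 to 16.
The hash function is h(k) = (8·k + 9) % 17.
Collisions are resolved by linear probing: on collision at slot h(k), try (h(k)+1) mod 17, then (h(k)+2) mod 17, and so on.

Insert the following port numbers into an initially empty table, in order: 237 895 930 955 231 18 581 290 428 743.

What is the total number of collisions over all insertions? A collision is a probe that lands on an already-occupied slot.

237: h=1 → slot 1
895: h=12 → slot 12
930: h=3 → slot 3
955: h=16 → slot 16
231: h=4 → slot 4
18: h=0 → slot 0
581: h=16, probe 16,0,1,2 → slot 2
290: h=0, probe 0,1,2,3,4,5 → slot 5
428: h=16, probe 16,0,1,2,3,4,5,6 → slot 6
743: h=3, probe 3,4,5,6,7 → slot 7
Table: [18, 237, 581, 930, 231, 290, 428, 743, ∅, ∅, ∅, ∅, 895, ∅, ∅, ∅, 955]

19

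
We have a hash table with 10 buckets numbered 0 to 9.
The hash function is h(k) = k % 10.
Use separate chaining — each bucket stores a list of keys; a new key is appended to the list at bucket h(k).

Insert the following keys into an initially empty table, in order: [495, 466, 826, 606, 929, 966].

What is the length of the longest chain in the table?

4

Insert 495: h=5, bucket 5 empty → new chain.
Insert 466: h=6, bucket 6 empty → new chain.
Insert 826: h=6, bucket 6 nonempty → append to chain.
Insert 606: h=6, bucket 6 nonempty → append to chain.
Insert 929: h=9, bucket 9 empty → new chain.
Insert 966: h=6, bucket 6 nonempty → append to chain.
Final buckets:
0: —
1: —
2: —
3: —
4: —
5: 495
6: 466 -> 826 -> 606 -> 966
7: —
8: —
9: 929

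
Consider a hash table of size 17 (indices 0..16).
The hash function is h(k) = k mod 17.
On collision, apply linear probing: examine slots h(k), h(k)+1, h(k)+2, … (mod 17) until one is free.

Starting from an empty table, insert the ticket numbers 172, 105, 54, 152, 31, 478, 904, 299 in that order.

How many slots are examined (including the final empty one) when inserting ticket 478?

172 hashes to 2; slot 2 is free => place at 2.
105 hashes to 3; slot 3 is free => place at 3.
54 hashes to 3; 3 taken => place at 4.
152 hashes to 16; slot 16 is free => place at 16.
31 hashes to 14; slot 14 is free => place at 14.
478 hashes to 2; 2,3,4 taken => place at 5.
904 hashes to 3; 3,4,5 taken => place at 6.
299 hashes to 10; slot 10 is free => place at 10.
Table: [_, _, 172, 105, 54, 478, 904, _, _, _, 299, _, _, _, 31, _, 152]

4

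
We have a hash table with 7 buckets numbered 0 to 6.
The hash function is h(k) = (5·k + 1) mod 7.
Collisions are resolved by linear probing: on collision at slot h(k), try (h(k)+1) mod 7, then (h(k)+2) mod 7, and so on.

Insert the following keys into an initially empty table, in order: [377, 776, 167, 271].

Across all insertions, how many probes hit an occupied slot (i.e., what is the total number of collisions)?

377 hashes to 3; slot 3 is free => place at 3.
776 hashes to 3; 3 taken => place at 4.
167 hashes to 3; 3,4 taken => place at 5.
271 hashes to 5; 5 taken => place at 6.
Table: [_, _, _, 377, 776, 167, 271]

4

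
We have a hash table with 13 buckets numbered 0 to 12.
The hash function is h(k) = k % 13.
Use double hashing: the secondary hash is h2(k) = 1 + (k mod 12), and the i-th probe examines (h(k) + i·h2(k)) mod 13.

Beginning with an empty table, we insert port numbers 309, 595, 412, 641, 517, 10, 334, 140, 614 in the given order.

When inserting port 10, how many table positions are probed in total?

Insert 309: h=10, slot 10 empty -> index 10.
Insert 595: h=10, h2=8, slot 10 occupied -> index 5.
Insert 412: h=9, slot 9 empty -> index 9.
Insert 641: h=4, slot 4 empty -> index 4.
Insert 517: h=10, h2=2, slot 10 occupied -> index 12.
Insert 10: h=10, h2=11, slot 10 occupied -> index 8.
Insert 334: h=9, h2=11, slot 9 occupied -> index 7.
Insert 140: h=10, h2=9, slot 10 occupied -> index 6.
Insert 614: h=3, slot 3 empty -> index 3.
Table: [-, -, -, 614, 641, 595, 140, 334, 10, 412, 309, -, 517]

2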